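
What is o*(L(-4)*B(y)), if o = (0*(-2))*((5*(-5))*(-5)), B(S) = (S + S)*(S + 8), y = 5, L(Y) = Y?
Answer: 0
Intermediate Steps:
B(S) = 2*S*(8 + S) (B(S) = (2*S)*(8 + S) = 2*S*(8 + S))
o = 0 (o = 0*(-25*(-5)) = 0*125 = 0)
o*(L(-4)*B(y)) = 0*(-8*5*(8 + 5)) = 0*(-8*5*13) = 0*(-4*130) = 0*(-520) = 0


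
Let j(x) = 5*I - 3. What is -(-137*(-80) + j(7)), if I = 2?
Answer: -10967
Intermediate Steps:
j(x) = 7 (j(x) = 5*2 - 3 = 10 - 3 = 7)
-(-137*(-80) + j(7)) = -(-137*(-80) + 7) = -(10960 + 7) = -1*10967 = -10967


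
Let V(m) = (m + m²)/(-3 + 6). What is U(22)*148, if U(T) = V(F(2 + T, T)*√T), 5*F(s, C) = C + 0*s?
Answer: 1575904/75 + 3256*√22/15 ≈ 22030.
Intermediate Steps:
F(s, C) = C/5 (F(s, C) = (C + 0*s)/5 = (C + 0)/5 = C/5)
V(m) = m/3 + m²/3 (V(m) = (m + m²)/3 = (m + m²)*(⅓) = m/3 + m²/3)
U(T) = T^(3/2)*(1 + T^(3/2)/5)/15 (U(T) = ((T/5)*√T)*(1 + (T/5)*√T)/3 = (T^(3/2)/5)*(1 + T^(3/2)/5)/3 = T^(3/2)*(1 + T^(3/2)/5)/15)
U(22)*148 = (22^(3/2)/15 + (1/75)*22³)*148 = ((22*√22)/15 + (1/75)*10648)*148 = (22*√22/15 + 10648/75)*148 = (10648/75 + 22*√22/15)*148 = 1575904/75 + 3256*√22/15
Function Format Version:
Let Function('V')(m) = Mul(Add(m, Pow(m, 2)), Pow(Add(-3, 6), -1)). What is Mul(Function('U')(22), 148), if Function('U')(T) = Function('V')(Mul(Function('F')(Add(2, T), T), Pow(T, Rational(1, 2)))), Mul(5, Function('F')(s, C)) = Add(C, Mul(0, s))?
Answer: Add(Rational(1575904, 75), Mul(Rational(3256, 15), Pow(22, Rational(1, 2)))) ≈ 22030.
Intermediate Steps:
Function('F')(s, C) = Mul(Rational(1, 5), C) (Function('F')(s, C) = Mul(Rational(1, 5), Add(C, Mul(0, s))) = Mul(Rational(1, 5), Add(C, 0)) = Mul(Rational(1, 5), C))
Function('V')(m) = Add(Mul(Rational(1, 3), m), Mul(Rational(1, 3), Pow(m, 2))) (Function('V')(m) = Mul(Add(m, Pow(m, 2)), Pow(3, -1)) = Mul(Add(m, Pow(m, 2)), Rational(1, 3)) = Add(Mul(Rational(1, 3), m), Mul(Rational(1, 3), Pow(m, 2))))
Function('U')(T) = Mul(Rational(1, 15), Pow(T, Rational(3, 2)), Add(1, Mul(Rational(1, 5), Pow(T, Rational(3, 2))))) (Function('U')(T) = Mul(Rational(1, 3), Mul(Mul(Rational(1, 5), T), Pow(T, Rational(1, 2))), Add(1, Mul(Mul(Rational(1, 5), T), Pow(T, Rational(1, 2))))) = Mul(Rational(1, 3), Mul(Rational(1, 5), Pow(T, Rational(3, 2))), Add(1, Mul(Rational(1, 5), Pow(T, Rational(3, 2))))) = Mul(Rational(1, 15), Pow(T, Rational(3, 2)), Add(1, Mul(Rational(1, 5), Pow(T, Rational(3, 2))))))
Mul(Function('U')(22), 148) = Mul(Add(Mul(Rational(1, 15), Pow(22, Rational(3, 2))), Mul(Rational(1, 75), Pow(22, 3))), 148) = Mul(Add(Mul(Rational(1, 15), Mul(22, Pow(22, Rational(1, 2)))), Mul(Rational(1, 75), 10648)), 148) = Mul(Add(Mul(Rational(22, 15), Pow(22, Rational(1, 2))), Rational(10648, 75)), 148) = Mul(Add(Rational(10648, 75), Mul(Rational(22, 15), Pow(22, Rational(1, 2)))), 148) = Add(Rational(1575904, 75), Mul(Rational(3256, 15), Pow(22, Rational(1, 2))))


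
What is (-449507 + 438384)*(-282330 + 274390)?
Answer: 88316620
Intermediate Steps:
(-449507 + 438384)*(-282330 + 274390) = -11123*(-7940) = 88316620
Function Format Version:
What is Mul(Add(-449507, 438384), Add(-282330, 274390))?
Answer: 88316620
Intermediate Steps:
Mul(Add(-449507, 438384), Add(-282330, 274390)) = Mul(-11123, -7940) = 88316620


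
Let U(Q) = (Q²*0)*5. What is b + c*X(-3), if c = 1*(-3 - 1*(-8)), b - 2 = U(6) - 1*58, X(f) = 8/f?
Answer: -208/3 ≈ -69.333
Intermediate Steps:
U(Q) = 0 (U(Q) = 0*5 = 0)
b = -56 (b = 2 + (0 - 1*58) = 2 + (0 - 58) = 2 - 58 = -56)
c = 5 (c = 1*(-3 + 8) = 1*5 = 5)
b + c*X(-3) = -56 + 5*(8/(-3)) = -56 + 5*(8*(-⅓)) = -56 + 5*(-8/3) = -56 - 40/3 = -208/3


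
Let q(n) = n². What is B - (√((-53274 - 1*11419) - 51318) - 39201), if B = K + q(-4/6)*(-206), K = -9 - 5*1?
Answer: 351859/9 - I*√116011 ≈ 39095.0 - 340.6*I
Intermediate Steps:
K = -14 (K = -9 - 5 = -14)
B = -950/9 (B = -14 + (-4/6)²*(-206) = -14 + (-4*⅙)²*(-206) = -14 + (-⅔)²*(-206) = -14 + (4/9)*(-206) = -14 - 824/9 = -950/9 ≈ -105.56)
B - (√((-53274 - 1*11419) - 51318) - 39201) = -950/9 - (√((-53274 - 1*11419) - 51318) - 39201) = -950/9 - (√((-53274 - 11419) - 51318) - 39201) = -950/9 - (√(-64693 - 51318) - 39201) = -950/9 - (√(-116011) - 39201) = -950/9 - (I*√116011 - 39201) = -950/9 - (-39201 + I*√116011) = -950/9 + (39201 - I*√116011) = 351859/9 - I*√116011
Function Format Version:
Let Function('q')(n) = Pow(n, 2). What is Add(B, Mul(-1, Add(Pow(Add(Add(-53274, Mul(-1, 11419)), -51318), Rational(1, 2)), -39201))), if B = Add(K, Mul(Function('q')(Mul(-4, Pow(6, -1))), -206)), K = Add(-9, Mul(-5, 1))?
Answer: Add(Rational(351859, 9), Mul(-1, I, Pow(116011, Rational(1, 2)))) ≈ Add(39095., Mul(-340.60, I))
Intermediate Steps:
K = -14 (K = Add(-9, -5) = -14)
B = Rational(-950, 9) (B = Add(-14, Mul(Pow(Mul(-4, Pow(6, -1)), 2), -206)) = Add(-14, Mul(Pow(Mul(-4, Rational(1, 6)), 2), -206)) = Add(-14, Mul(Pow(Rational(-2, 3), 2), -206)) = Add(-14, Mul(Rational(4, 9), -206)) = Add(-14, Rational(-824, 9)) = Rational(-950, 9) ≈ -105.56)
Add(B, Mul(-1, Add(Pow(Add(Add(-53274, Mul(-1, 11419)), -51318), Rational(1, 2)), -39201))) = Add(Rational(-950, 9), Mul(-1, Add(Pow(Add(Add(-53274, Mul(-1, 11419)), -51318), Rational(1, 2)), -39201))) = Add(Rational(-950, 9), Mul(-1, Add(Pow(Add(Add(-53274, -11419), -51318), Rational(1, 2)), -39201))) = Add(Rational(-950, 9), Mul(-1, Add(Pow(Add(-64693, -51318), Rational(1, 2)), -39201))) = Add(Rational(-950, 9), Mul(-1, Add(Pow(-116011, Rational(1, 2)), -39201))) = Add(Rational(-950, 9), Mul(-1, Add(Mul(I, Pow(116011, Rational(1, 2))), -39201))) = Add(Rational(-950, 9), Mul(-1, Add(-39201, Mul(I, Pow(116011, Rational(1, 2)))))) = Add(Rational(-950, 9), Add(39201, Mul(-1, I, Pow(116011, Rational(1, 2))))) = Add(Rational(351859, 9), Mul(-1, I, Pow(116011, Rational(1, 2))))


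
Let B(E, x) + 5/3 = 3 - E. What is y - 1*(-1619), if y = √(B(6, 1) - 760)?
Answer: 1619 + I*√6882/3 ≈ 1619.0 + 27.653*I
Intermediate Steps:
B(E, x) = 4/3 - E (B(E, x) = -5/3 + (3 - E) = 4/3 - E)
y = I*√6882/3 (y = √((4/3 - 1*6) - 760) = √((4/3 - 6) - 760) = √(-14/3 - 760) = √(-2294/3) = I*√6882/3 ≈ 27.653*I)
y - 1*(-1619) = I*√6882/3 - 1*(-1619) = I*√6882/3 + 1619 = 1619 + I*√6882/3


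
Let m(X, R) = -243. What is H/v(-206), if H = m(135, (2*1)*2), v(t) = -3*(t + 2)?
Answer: -27/68 ≈ -0.39706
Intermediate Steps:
v(t) = -6 - 3*t (v(t) = -3*(2 + t) = -6 - 3*t)
H = -243
H/v(-206) = -243/(-6 - 3*(-206)) = -243/(-6 + 618) = -243/612 = -243*1/612 = -27/68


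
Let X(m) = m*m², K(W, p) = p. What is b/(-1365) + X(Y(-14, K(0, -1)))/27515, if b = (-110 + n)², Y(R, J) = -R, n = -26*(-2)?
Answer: -3552596/1502319 ≈ -2.3647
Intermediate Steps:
n = 52
X(m) = m³
b = 3364 (b = (-110 + 52)² = (-58)² = 3364)
b/(-1365) + X(Y(-14, K(0, -1)))/27515 = 3364/(-1365) + (-1*(-14))³/27515 = 3364*(-1/1365) + 14³*(1/27515) = -3364/1365 + 2744*(1/27515) = -3364/1365 + 2744/27515 = -3552596/1502319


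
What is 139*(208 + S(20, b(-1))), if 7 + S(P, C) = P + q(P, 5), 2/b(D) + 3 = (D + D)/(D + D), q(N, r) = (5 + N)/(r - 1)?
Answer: 126351/4 ≈ 31588.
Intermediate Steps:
q(N, r) = (5 + N)/(-1 + r)
b(D) = -1 (b(D) = 2/(-3 + (D + D)/(D + D)) = 2/(-3 + (2*D)/((2*D))) = 2/(-3 + (2*D)*(1/(2*D))) = 2/(-3 + 1) = 2/(-2) = 2*(-1/2) = -1)
S(P, C) = -23/4 + 5*P/4 (S(P, C) = -7 + (P + (5 + P)/(-1 + 5)) = -7 + (P + (5 + P)/4) = -7 + (P + (5/4 + P/4)) = -7 + (5/4 + 5*P/4) = -23/4 + 5*P/4)
139*(208 + S(20, b(-1))) = 139*(208 + (-23/4 + (5/4)*20)) = 139*(208 + (-23/4 + 25)) = 139*(208 + 77/4) = 139*(909/4) = 126351/4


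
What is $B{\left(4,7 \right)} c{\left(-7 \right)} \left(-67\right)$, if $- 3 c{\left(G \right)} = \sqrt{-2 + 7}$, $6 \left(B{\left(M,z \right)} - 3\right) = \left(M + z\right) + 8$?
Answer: $\frac{2479 \sqrt{5}}{18} \approx 307.96$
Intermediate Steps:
$B{\left(M,z \right)} = \frac{13}{3} + \frac{M}{6} + \frac{z}{6}$ ($B{\left(M,z \right)} = 3 + \frac{\left(M + z\right) + 8}{6} = 3 + \frac{8 + M + z}{6} = 3 + \left(\frac{4}{3} + \frac{M}{6} + \frac{z}{6}\right) = \frac{13}{3} + \frac{M}{6} + \frac{z}{6}$)
$c{\left(G \right)} = - \frac{\sqrt{5}}{3}$ ($c{\left(G \right)} = - \frac{\sqrt{-2 + 7}}{3} = - \frac{\sqrt{5}}{3}$)
$B{\left(4,7 \right)} c{\left(-7 \right)} \left(-67\right) = \left(\frac{13}{3} + \frac{1}{6} \cdot 4 + \frac{1}{6} \cdot 7\right) \left(- \frac{\sqrt{5}}{3}\right) \left(-67\right) = \left(\frac{13}{3} + \frac{2}{3} + \frac{7}{6}\right) \left(- \frac{\sqrt{5}}{3}\right) \left(-67\right) = \frac{37 \left(- \frac{\sqrt{5}}{3}\right)}{6} \left(-67\right) = - \frac{37 \sqrt{5}}{18} \left(-67\right) = \frac{2479 \sqrt{5}}{18}$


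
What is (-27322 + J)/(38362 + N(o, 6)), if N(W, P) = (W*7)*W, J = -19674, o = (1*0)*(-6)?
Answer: -23498/19181 ≈ -1.2251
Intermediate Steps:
o = 0 (o = 0*(-6) = 0)
N(W, P) = 7*W**2 (N(W, P) = (7*W)*W = 7*W**2)
(-27322 + J)/(38362 + N(o, 6)) = (-27322 - 19674)/(38362 + 7*0**2) = -46996/(38362 + 7*0) = -46996/(38362 + 0) = -46996/38362 = -46996*1/38362 = -23498/19181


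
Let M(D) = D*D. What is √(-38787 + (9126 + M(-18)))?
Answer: I*√29337 ≈ 171.28*I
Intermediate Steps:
M(D) = D²
√(-38787 + (9126 + M(-18))) = √(-38787 + (9126 + (-18)²)) = √(-38787 + (9126 + 324)) = √(-38787 + 9450) = √(-29337) = I*√29337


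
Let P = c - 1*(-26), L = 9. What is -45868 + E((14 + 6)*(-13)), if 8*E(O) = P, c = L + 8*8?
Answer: -366845/8 ≈ -45856.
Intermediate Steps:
c = 73 (c = 9 + 8*8 = 9 + 64 = 73)
P = 99 (P = 73 - 1*(-26) = 73 + 26 = 99)
E(O) = 99/8 (E(O) = (1/8)*99 = 99/8)
-45868 + E((14 + 6)*(-13)) = -45868 + 99/8 = -366845/8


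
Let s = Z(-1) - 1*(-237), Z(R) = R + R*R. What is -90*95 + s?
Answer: -8313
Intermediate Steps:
Z(R) = R + R²
s = 237 (s = -(1 - 1) - 1*(-237) = -1*0 + 237 = 0 + 237 = 237)
-90*95 + s = -90*95 + 237 = -8550 + 237 = -8313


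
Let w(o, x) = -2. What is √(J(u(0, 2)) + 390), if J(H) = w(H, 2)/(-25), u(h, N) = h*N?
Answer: 2*√2438/5 ≈ 19.750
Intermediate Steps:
u(h, N) = N*h
J(H) = 2/25 (J(H) = -2/(-25) = -2*(-1/25) = 2/25)
√(J(u(0, 2)) + 390) = √(2/25 + 390) = √(9752/25) = 2*√2438/5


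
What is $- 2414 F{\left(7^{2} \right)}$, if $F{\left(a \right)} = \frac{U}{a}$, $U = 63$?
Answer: $- \frac{21726}{7} \approx -3103.7$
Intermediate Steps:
$F{\left(a \right)} = \frac{63}{a}$
$- 2414 F{\left(7^{2} \right)} = - 2414 \frac{63}{7^{2}} = - 2414 \cdot \frac{63}{49} = - 2414 \cdot 63 \cdot \frac{1}{49} = \left(-2414\right) \frac{9}{7} = - \frac{21726}{7}$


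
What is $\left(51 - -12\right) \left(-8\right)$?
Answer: $-504$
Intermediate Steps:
$\left(51 - -12\right) \left(-8\right) = \left(51 + \left(-3 + 15\right)\right) \left(-8\right) = \left(51 + 12\right) \left(-8\right) = 63 \left(-8\right) = -504$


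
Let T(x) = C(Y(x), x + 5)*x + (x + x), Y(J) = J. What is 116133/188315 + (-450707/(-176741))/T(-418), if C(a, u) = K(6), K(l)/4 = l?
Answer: 222985852137299/361719442018220 ≈ 0.61646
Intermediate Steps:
K(l) = 4*l
C(a, u) = 24 (C(a, u) = 4*6 = 24)
T(x) = 26*x (T(x) = 24*x + (x + x) = 24*x + 2*x = 26*x)
116133/188315 + (-450707/(-176741))/T(-418) = 116133/188315 + (-450707/(-176741))/((26*(-418))) = 116133*(1/188315) - 450707*(-1/176741)/(-10868) = 116133/188315 + (450707/176741)*(-1/10868) = 116133/188315 - 450707/1920821188 = 222985852137299/361719442018220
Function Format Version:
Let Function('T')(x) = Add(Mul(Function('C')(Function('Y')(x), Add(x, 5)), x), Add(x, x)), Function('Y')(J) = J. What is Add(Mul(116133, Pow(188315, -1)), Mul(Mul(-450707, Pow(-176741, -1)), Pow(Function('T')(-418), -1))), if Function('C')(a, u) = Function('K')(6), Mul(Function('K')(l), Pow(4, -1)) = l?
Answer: Rational(222985852137299, 361719442018220) ≈ 0.61646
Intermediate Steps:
Function('K')(l) = Mul(4, l)
Function('C')(a, u) = 24 (Function('C')(a, u) = Mul(4, 6) = 24)
Function('T')(x) = Mul(26, x) (Function('T')(x) = Add(Mul(24, x), Add(x, x)) = Add(Mul(24, x), Mul(2, x)) = Mul(26, x))
Add(Mul(116133, Pow(188315, -1)), Mul(Mul(-450707, Pow(-176741, -1)), Pow(Function('T')(-418), -1))) = Add(Mul(116133, Pow(188315, -1)), Mul(Mul(-450707, Pow(-176741, -1)), Pow(Mul(26, -418), -1))) = Add(Mul(116133, Rational(1, 188315)), Mul(Mul(-450707, Rational(-1, 176741)), Pow(-10868, -1))) = Add(Rational(116133, 188315), Mul(Rational(450707, 176741), Rational(-1, 10868))) = Add(Rational(116133, 188315), Rational(-450707, 1920821188)) = Rational(222985852137299, 361719442018220)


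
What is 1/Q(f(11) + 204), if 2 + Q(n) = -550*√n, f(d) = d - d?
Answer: 1/30854998 - 275*√51/15427499 ≈ -0.00012727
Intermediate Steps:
f(d) = 0
Q(n) = -2 - 550*√n
1/Q(f(11) + 204) = 1/(-2 - 550*√(0 + 204)) = 1/(-2 - 1100*√51)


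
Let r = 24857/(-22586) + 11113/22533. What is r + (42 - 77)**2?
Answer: 623130559487/508930338 ≈ 1224.4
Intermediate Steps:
r = -309104563/508930338 (r = 24857*(-1/22586) + 11113*(1/22533) = -24857/22586 + 11113/22533 = -309104563/508930338 ≈ -0.60736)
r + (42 - 77)**2 = -309104563/508930338 + (42 - 77)**2 = -309104563/508930338 + (-35)**2 = -309104563/508930338 + 1225 = 623130559487/508930338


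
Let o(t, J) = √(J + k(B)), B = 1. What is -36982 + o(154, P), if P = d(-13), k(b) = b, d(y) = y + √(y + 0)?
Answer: -36982 + √(-12 + I*√13) ≈ -36982.0 + 3.5021*I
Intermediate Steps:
d(y) = y + √y
P = -13 + I*√13 (P = -13 + √(-13) = -13 + I*√13 ≈ -13.0 + 3.6056*I)
o(t, J) = √(1 + J) (o(t, J) = √(J + 1) = √(1 + J))
-36982 + o(154, P) = -36982 + √(1 + (-13 + I*√13)) = -36982 + √(-12 + I*√13)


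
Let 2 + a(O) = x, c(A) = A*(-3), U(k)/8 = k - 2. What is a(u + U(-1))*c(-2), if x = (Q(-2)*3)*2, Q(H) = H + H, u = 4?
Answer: -156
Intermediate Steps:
U(k) = -16 + 8*k (U(k) = 8*(k - 2) = 8*(-2 + k) = -16 + 8*k)
Q(H) = 2*H
c(A) = -3*A
x = -24 (x = ((2*(-2))*3)*2 = -4*3*2 = -12*2 = -24)
a(O) = -26 (a(O) = -2 - 24 = -26)
a(u + U(-1))*c(-2) = -(-78)*(-2) = -26*6 = -156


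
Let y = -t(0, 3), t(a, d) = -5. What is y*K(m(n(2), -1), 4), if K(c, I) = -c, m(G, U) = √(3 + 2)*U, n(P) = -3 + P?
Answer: 5*√5 ≈ 11.180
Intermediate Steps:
m(G, U) = U*√5 (m(G, U) = √5*U = U*√5)
y = 5 (y = -1*(-5) = 5)
y*K(m(n(2), -1), 4) = 5*(-(-1)*√5) = 5*√5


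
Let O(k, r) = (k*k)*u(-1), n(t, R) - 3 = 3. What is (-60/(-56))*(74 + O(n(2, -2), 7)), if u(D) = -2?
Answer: 15/7 ≈ 2.1429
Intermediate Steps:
n(t, R) = 6 (n(t, R) = 3 + 3 = 6)
O(k, r) = -2*k² (O(k, r) = (k*k)*(-2) = k²*(-2) = -2*k²)
(-60/(-56))*(74 + O(n(2, -2), 7)) = (-60/(-56))*(74 - 2*6²) = (-60*(-1/56))*(74 - 2*36) = 15*(74 - 72)/14 = (15/14)*2 = 15/7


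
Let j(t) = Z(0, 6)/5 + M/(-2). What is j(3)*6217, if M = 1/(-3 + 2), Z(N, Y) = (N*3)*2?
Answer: 6217/2 ≈ 3108.5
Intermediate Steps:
Z(N, Y) = 6*N (Z(N, Y) = (3*N)*2 = 6*N)
M = -1 (M = 1/(-1) = -1)
j(t) = ½ (j(t) = (6*0)/5 - 1/(-2) = 0*(⅕) - 1*(-½) = 0 + ½ = ½)
j(3)*6217 = (½)*6217 = 6217/2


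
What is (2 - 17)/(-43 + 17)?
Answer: 15/26 ≈ 0.57692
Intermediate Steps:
(2 - 17)/(-43 + 17) = -15/(-26) = -15*(-1/26) = 15/26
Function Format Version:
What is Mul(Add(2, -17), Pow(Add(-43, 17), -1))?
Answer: Rational(15, 26) ≈ 0.57692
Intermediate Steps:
Mul(Add(2, -17), Pow(Add(-43, 17), -1)) = Mul(-15, Pow(-26, -1)) = Mul(-15, Rational(-1, 26)) = Rational(15, 26)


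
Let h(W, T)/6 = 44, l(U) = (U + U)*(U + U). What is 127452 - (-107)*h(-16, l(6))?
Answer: 155700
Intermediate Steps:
l(U) = 4*U² (l(U) = (2*U)*(2*U) = 4*U²)
h(W, T) = 264 (h(W, T) = 6*44 = 264)
127452 - (-107)*h(-16, l(6)) = 127452 - (-107)*264 = 127452 - 1*(-28248) = 127452 + 28248 = 155700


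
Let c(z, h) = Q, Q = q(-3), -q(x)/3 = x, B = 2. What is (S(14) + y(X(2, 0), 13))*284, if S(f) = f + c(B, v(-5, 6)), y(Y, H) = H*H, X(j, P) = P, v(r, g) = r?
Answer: 54528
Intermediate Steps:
q(x) = -3*x
Q = 9 (Q = -3*(-3) = 9)
y(Y, H) = H²
c(z, h) = 9
S(f) = 9 + f (S(f) = f + 9 = 9 + f)
(S(14) + y(X(2, 0), 13))*284 = ((9 + 14) + 13²)*284 = (23 + 169)*284 = 192*284 = 54528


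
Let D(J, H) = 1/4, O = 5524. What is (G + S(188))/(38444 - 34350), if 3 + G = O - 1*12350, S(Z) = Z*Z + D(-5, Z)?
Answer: 114061/16376 ≈ 6.9651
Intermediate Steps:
D(J, H) = 1/4
S(Z) = 1/4 + Z**2 (S(Z) = Z*Z + 1/4 = Z**2 + 1/4 = 1/4 + Z**2)
G = -6829 (G = -3 + (5524 - 1*12350) = -3 + (5524 - 12350) = -3 - 6826 = -6829)
(G + S(188))/(38444 - 34350) = (-6829 + (1/4 + 188**2))/(38444 - 34350) = (-6829 + (1/4 + 35344))/4094 = (-6829 + 141377/4)*(1/4094) = (114061/4)*(1/4094) = 114061/16376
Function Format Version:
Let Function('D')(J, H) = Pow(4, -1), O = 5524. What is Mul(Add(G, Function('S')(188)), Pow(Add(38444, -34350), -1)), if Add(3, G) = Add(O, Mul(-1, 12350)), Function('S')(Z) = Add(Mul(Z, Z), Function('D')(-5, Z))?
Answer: Rational(114061, 16376) ≈ 6.9651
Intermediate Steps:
Function('D')(J, H) = Rational(1, 4)
Function('S')(Z) = Add(Rational(1, 4), Pow(Z, 2)) (Function('S')(Z) = Add(Mul(Z, Z), Rational(1, 4)) = Add(Pow(Z, 2), Rational(1, 4)) = Add(Rational(1, 4), Pow(Z, 2)))
G = -6829 (G = Add(-3, Add(5524, Mul(-1, 12350))) = Add(-3, Add(5524, -12350)) = Add(-3, -6826) = -6829)
Mul(Add(G, Function('S')(188)), Pow(Add(38444, -34350), -1)) = Mul(Add(-6829, Add(Rational(1, 4), Pow(188, 2))), Pow(Add(38444, -34350), -1)) = Mul(Add(-6829, Add(Rational(1, 4), 35344)), Pow(4094, -1)) = Mul(Add(-6829, Rational(141377, 4)), Rational(1, 4094)) = Mul(Rational(114061, 4), Rational(1, 4094)) = Rational(114061, 16376)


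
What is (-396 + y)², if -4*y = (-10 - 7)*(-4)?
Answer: 170569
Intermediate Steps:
y = -17 (y = -(-10 - 7)*(-4)/4 = -(-17)*(-4)/4 = -¼*68 = -17)
(-396 + y)² = (-396 - 17)² = (-413)² = 170569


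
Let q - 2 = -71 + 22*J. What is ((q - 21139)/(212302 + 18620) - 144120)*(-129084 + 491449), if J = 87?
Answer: -6029843816926955/115461 ≈ -5.2224e+10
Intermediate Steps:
q = 1845 (q = 2 + (-71 + 22*87) = 2 + (-71 + 1914) = 2 + 1843 = 1845)
((q - 21139)/(212302 + 18620) - 144120)*(-129084 + 491449) = ((1845 - 21139)/(212302 + 18620) - 144120)*(-129084 + 491449) = (-19294/230922 - 144120)*362365 = (-19294*1/230922 - 144120)*362365 = (-9647/115461 - 144120)*362365 = -16640248967/115461*362365 = -6029843816926955/115461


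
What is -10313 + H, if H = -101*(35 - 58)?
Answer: -7990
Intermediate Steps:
H = 2323 (H = -101*(-23) = 2323)
-10313 + H = -10313 + 2323 = -7990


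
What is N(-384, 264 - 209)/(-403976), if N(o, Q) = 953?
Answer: -953/403976 ≈ -0.0023591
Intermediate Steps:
N(-384, 264 - 209)/(-403976) = 953/(-403976) = 953*(-1/403976) = -953/403976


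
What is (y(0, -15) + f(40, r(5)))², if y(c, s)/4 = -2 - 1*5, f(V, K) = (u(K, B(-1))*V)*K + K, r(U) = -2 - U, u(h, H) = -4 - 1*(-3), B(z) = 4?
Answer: 60025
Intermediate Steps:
u(h, H) = -1 (u(h, H) = -4 + 3 = -1)
f(V, K) = K - K*V (f(V, K) = (-V)*K + K = -K*V + K = K - K*V)
y(c, s) = -28 (y(c, s) = 4*(-2 - 1*5) = 4*(-2 - 5) = 4*(-7) = -28)
(y(0, -15) + f(40, r(5)))² = (-28 + (-2 - 1*5)*(1 - 1*40))² = (-28 + (-2 - 5)*(1 - 40))² = (-28 - 7*(-39))² = (-28 + 273)² = 245² = 60025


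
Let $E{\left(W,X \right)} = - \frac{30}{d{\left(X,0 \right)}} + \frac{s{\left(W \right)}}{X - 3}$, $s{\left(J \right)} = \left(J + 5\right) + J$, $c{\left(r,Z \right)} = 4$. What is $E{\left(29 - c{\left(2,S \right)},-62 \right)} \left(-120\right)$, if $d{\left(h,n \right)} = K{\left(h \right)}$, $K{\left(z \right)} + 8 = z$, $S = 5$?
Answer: $\frac{4560}{91} \approx 50.11$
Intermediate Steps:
$K{\left(z \right)} = -8 + z$
$d{\left(h,n \right)} = -8 + h$
$s{\left(J \right)} = 5 + 2 J$ ($s{\left(J \right)} = \left(5 + J\right) + J = 5 + 2 J$)
$E{\left(W,X \right)} = - \frac{30}{-8 + X} + \frac{5 + 2 W}{-3 + X}$ ($E{\left(W,X \right)} = - \frac{30}{-8 + X} + \frac{5 + 2 W}{X - 3} = - \frac{30}{-8 + X} + \frac{5 + 2 W}{-3 + X}$)
$E{\left(29 - c{\left(2,S \right)},-62 \right)} \left(-120\right) = \frac{90 - -1860 + \left(-8 - 62\right) \left(5 + 2 \left(29 - 4\right)\right)}{\left(-8 - 62\right) \left(-3 - 62\right)} \left(-120\right) = \frac{90 + 1860 - 70 \left(5 + 2 \left(29 - 4\right)\right)}{\left(-70\right) \left(-65\right)} \left(-120\right) = \left(- \frac{1}{70}\right) \left(- \frac{1}{65}\right) \left(90 + 1860 - 70 \left(5 + 2 \cdot 25\right)\right) \left(-120\right) = \left(- \frac{1}{70}\right) \left(- \frac{1}{65}\right) \left(90 + 1860 - 70 \left(5 + 50\right)\right) \left(-120\right) = \left(- \frac{1}{70}\right) \left(- \frac{1}{65}\right) \left(90 + 1860 - 3850\right) \left(-120\right) = \left(- \frac{1}{70}\right) \left(- \frac{1}{65}\right) \left(-1900\right) \left(-120\right) = \left(- \frac{38}{91}\right) \left(-120\right) = \frac{4560}{91}$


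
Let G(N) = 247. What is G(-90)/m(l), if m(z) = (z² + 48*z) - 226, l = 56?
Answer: 247/5598 ≈ 0.044123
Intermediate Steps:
m(z) = -226 + z² + 48*z
G(-90)/m(l) = 247/(-226 + 56² + 48*56) = 247/(-226 + 3136 + 2688) = 247/5598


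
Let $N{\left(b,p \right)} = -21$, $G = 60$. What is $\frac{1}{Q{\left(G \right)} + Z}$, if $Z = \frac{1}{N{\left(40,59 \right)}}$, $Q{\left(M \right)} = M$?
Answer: $\frac{21}{1259} \approx 0.01668$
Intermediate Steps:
$Z = - \frac{1}{21}$ ($Z = \frac{1}{-21} = - \frac{1}{21} \approx -0.047619$)
$\frac{1}{Q{\left(G \right)} + Z} = \frac{1}{60 - \frac{1}{21}} = \frac{1}{\frac{1259}{21}} = \frac{21}{1259}$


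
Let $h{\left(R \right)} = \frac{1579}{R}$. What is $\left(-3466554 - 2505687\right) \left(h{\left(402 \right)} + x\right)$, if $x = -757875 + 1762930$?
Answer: $- \frac{804328854275683}{134} \approx -6.0025 \cdot 10^{12}$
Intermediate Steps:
$x = 1005055$
$\left(-3466554 - 2505687\right) \left(h{\left(402 \right)} + x\right) = \left(-3466554 - 2505687\right) \left(\frac{1579}{402} + 1005055\right) = - 5972241 \left(1579 \cdot \frac{1}{402} + 1005055\right) = - 5972241 \left(\frac{1579}{402} + 1005055\right) = \left(-5972241\right) \frac{404033689}{402} = - \frac{804328854275683}{134}$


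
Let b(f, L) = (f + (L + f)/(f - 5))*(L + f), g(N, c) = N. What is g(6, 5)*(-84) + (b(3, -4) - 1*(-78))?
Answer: -859/2 ≈ -429.50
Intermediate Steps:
b(f, L) = (L + f)*(f + (L + f)/(-5 + f)) (b(f, L) = (f + (L + f)/(-5 + f))*(L + f) = (L + f)*(f + (L + f)/(-5 + f)))
g(6, 5)*(-84) + (b(3, -4) - 1*(-78)) = 6*(-84) + (((-4)² + 3³ - 4*3² - 4*3² - 3*(-4)*3)/(-5 + 3) - 1*(-78)) = -504 + ((16 + 27 - 4*9 - 4*9 + 36)/(-2) + 78) = -504 + (-(16 + 27 - 36 - 36 + 36)/2 + 78) = -504 + (-½*7 + 78) = -504 + (-7/2 + 78) = -504 + 149/2 = -859/2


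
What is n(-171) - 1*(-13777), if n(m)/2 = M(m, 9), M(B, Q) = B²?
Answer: 72259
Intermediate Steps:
n(m) = 2*m²
n(-171) - 1*(-13777) = 2*(-171)² - 1*(-13777) = 2*29241 + 13777 = 58482 + 13777 = 72259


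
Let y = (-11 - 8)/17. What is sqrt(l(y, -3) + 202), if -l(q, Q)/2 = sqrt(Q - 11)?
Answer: sqrt(202 - 2*I*sqrt(14)) ≈ 14.215 - 0.26322*I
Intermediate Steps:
y = -19/17 (y = -19*1/17 = -19/17 ≈ -1.1176)
l(q, Q) = -2*sqrt(-11 + Q) (l(q, Q) = -2*sqrt(Q - 11) = -2*sqrt(-11 + Q))
sqrt(l(y, -3) + 202) = sqrt(-2*sqrt(-11 - 3) + 202) = sqrt(-2*I*sqrt(14) + 202) = sqrt(202 - 2*I*sqrt(14))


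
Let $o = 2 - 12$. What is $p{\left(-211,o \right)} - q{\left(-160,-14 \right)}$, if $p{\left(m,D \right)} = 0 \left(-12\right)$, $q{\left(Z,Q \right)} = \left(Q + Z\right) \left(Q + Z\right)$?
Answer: $-30276$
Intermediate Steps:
$q{\left(Z,Q \right)} = \left(Q + Z\right)^{2}$
$o = -10$ ($o = 2 - 12 = -10$)
$p{\left(m,D \right)} = 0$
$p{\left(-211,o \right)} - q{\left(-160,-14 \right)} = 0 - \left(-14 - 160\right)^{2} = 0 - \left(-174\right)^{2} = 0 - 30276 = -30276$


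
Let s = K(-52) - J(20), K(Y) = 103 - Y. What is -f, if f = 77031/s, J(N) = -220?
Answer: -25677/125 ≈ -205.42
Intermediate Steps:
s = 375 (s = (103 - 1*(-52)) - 1*(-220) = (103 + 52) + 220 = 155 + 220 = 375)
f = 25677/125 (f = 77031/375 = 77031*(1/375) = 25677/125 ≈ 205.42)
-f = -1*25677/125 = -25677/125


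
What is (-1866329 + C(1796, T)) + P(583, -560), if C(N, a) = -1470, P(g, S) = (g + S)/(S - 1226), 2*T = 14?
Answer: -3335889037/1786 ≈ -1.8678e+6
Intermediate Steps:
T = 7 (T = (½)*14 = 7)
P(g, S) = (S + g)/(-1226 + S)
(-1866329 + C(1796, T)) + P(583, -560) = (-1866329 - 1470) + (-560 + 583)/(-1226 - 560) = -1867799 + 23/(-1786) = -1867799 - 1/1786*23 = -1867799 - 23/1786 = -3335889037/1786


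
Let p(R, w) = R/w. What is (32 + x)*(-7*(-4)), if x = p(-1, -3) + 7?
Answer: 3304/3 ≈ 1101.3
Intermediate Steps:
x = 22/3 (x = -1/(-3) + 7 = -1*(-⅓) + 7 = ⅓ + 7 = 22/3 ≈ 7.3333)
(32 + x)*(-7*(-4)) = (32 + 22/3)*(-7*(-4)) = (118/3)*28 = 3304/3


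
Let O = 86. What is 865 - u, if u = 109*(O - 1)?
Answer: -8400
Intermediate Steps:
u = 9265 (u = 109*(86 - 1) = 109*85 = 9265)
865 - u = 865 - 1*9265 = 865 - 9265 = -8400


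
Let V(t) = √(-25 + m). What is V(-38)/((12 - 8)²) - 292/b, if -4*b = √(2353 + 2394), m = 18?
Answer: 1168*√4747/4747 + I*√7/16 ≈ 16.952 + 0.16536*I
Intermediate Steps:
b = -√4747/4 (b = -√(2353 + 2394)/4 = -√4747/4 ≈ -17.225)
V(t) = I*√7 (V(t) = √(-25 + 18) = √(-7) = I*√7)
V(-38)/((12 - 8)²) - 292/b = (I*√7)/((12 - 8)²) - 292*(-4*√4747/4747) = (I*√7)/(4²) - (-1168)*√4747/4747 = (I*√7)/16 + 1168*√4747/4747 = (I*√7)*(1/16) + 1168*√4747/4747 = I*√7/16 + 1168*√4747/4747 = 1168*√4747/4747 + I*√7/16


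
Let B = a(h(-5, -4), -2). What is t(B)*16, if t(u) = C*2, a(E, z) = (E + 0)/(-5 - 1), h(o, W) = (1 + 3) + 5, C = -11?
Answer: -352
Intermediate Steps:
h(o, W) = 9 (h(o, W) = 4 + 5 = 9)
a(E, z) = -E/6 (a(E, z) = E/(-6) = E*(-⅙) = -E/6)
B = -3/2 (B = -⅙*9 = -3/2 ≈ -1.5000)
t(u) = -22 (t(u) = -11*2 = -22)
t(B)*16 = -22*16 = -352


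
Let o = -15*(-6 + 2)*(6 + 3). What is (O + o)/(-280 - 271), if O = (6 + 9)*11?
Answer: -705/551 ≈ -1.2795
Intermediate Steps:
O = 165 (O = 15*11 = 165)
o = 540 (o = -(-60)*9 = -15*(-36) = 540)
(O + o)/(-280 - 271) = (165 + 540)/(-280 - 271) = 705/(-551) = 705*(-1/551) = -705/551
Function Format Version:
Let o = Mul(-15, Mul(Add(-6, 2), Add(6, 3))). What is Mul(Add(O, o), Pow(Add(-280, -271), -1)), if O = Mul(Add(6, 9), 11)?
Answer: Rational(-705, 551) ≈ -1.2795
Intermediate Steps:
O = 165 (O = Mul(15, 11) = 165)
o = 540 (o = Mul(-15, Mul(-4, 9)) = Mul(-15, -36) = 540)
Mul(Add(O, o), Pow(Add(-280, -271), -1)) = Mul(Add(165, 540), Pow(Add(-280, -271), -1)) = Mul(705, Pow(-551, -1)) = Mul(705, Rational(-1, 551)) = Rational(-705, 551)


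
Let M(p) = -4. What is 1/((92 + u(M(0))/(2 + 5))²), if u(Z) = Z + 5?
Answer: 49/416025 ≈ 0.00011778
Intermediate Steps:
u(Z) = 5 + Z
1/((92 + u(M(0))/(2 + 5))²) = 1/((92 + (5 - 4)/(2 + 5))²) = 1/((92 + 1/7)²) = 1/((92 + (⅐)*1)²) = 1/((92 + ⅐)²) = 1/((645/7)²) = 1/(416025/49) = 49/416025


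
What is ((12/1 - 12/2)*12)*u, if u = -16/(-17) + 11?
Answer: 14616/17 ≈ 859.76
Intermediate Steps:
u = 203/17 (u = -16*(-1/17) + 11 = 16/17 + 11 = 203/17 ≈ 11.941)
((12/1 - 12/2)*12)*u = ((12/1 - 12/2)*12)*(203/17) = ((12*1 - 12*½)*12)*(203/17) = ((12 - 6)*12)*(203/17) = (6*12)*(203/17) = 72*(203/17) = 14616/17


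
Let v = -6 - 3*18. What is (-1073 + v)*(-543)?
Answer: 615219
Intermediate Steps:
v = -60 (v = -6 - 54 = -60)
(-1073 + v)*(-543) = (-1073 - 60)*(-543) = -1133*(-543) = 615219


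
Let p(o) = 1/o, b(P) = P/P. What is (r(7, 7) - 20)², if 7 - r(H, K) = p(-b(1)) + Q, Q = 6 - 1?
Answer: 289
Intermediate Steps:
b(P) = 1
Q = 5
r(H, K) = 3 (r(H, K) = 7 - (1/(-1*1) + 5) = 7 - (1/(-1) + 5) = 7 - (-1 + 5) = 7 - 1*4 = 7 - 4 = 3)
(r(7, 7) - 20)² = (3 - 20)² = (-17)² = 289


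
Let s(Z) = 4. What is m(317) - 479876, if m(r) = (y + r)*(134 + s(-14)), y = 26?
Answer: -432542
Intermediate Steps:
m(r) = 3588 + 138*r (m(r) = (26 + r)*(134 + 4) = (26 + r)*138 = 3588 + 138*r)
m(317) - 479876 = (3588 + 138*317) - 479876 = (3588 + 43746) - 479876 = 47334 - 479876 = -432542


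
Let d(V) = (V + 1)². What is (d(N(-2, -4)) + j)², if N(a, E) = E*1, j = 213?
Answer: 49284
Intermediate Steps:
N(a, E) = E
d(V) = (1 + V)²
(d(N(-2, -4)) + j)² = ((1 - 4)² + 213)² = ((-3)² + 213)² = (9 + 213)² = 222² = 49284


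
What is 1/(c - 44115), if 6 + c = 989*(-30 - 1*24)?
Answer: -1/97527 ≈ -1.0254e-5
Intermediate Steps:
c = -53412 (c = -6 + 989*(-30 - 1*24) = -6 + 989*(-30 - 24) = -6 + 989*(-54) = -6 - 53406 = -53412)
1/(c - 44115) = 1/(-53412 - 44115) = 1/(-97527) = -1/97527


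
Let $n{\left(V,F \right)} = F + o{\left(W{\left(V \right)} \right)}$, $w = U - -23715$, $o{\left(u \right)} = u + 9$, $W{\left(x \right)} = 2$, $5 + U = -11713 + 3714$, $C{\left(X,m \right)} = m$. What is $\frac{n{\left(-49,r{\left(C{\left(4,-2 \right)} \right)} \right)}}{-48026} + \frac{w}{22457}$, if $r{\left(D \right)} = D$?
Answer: $\frac{754334373}{1078519882} \approx 0.69942$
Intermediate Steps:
$U = -8004$ ($U = -5 + \left(-11713 + 3714\right) = -5 - 7999 = -8004$)
$o{\left(u \right)} = 9 + u$
$w = 15711$ ($w = -8004 - -23715 = -8004 + 23715 = 15711$)
$n{\left(V,F \right)} = 11 + F$ ($n{\left(V,F \right)} = F + \left(9 + 2\right) = F + 11 = 11 + F$)
$\frac{n{\left(-49,r{\left(C{\left(4,-2 \right)} \right)} \right)}}{-48026} + \frac{w}{22457} = \frac{11 - 2}{-48026} + \frac{15711}{22457} = 9 \left(- \frac{1}{48026}\right) + 15711 \cdot \frac{1}{22457} = - \frac{9}{48026} + \frac{15711}{22457} = \frac{754334373}{1078519882}$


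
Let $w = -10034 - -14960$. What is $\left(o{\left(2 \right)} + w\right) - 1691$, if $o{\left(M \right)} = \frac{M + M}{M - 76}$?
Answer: $\frac{119693}{37} \approx 3234.9$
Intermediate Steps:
$o{\left(M \right)} = \frac{2 M}{-76 + M}$
$w = 4926$ ($w = -10034 + 14960 = 4926$)
$\left(o{\left(2 \right)} + w\right) - 1691 = \left(2 \cdot 2 \frac{1}{-76 + 2} + 4926\right) - 1691 = \left(2 \cdot 2 \frac{1}{-74} + 4926\right) - 1691 = \left(2 \cdot 2 \left(- \frac{1}{74}\right) + 4926\right) - 1691 = \left(- \frac{2}{37} + 4926\right) - 1691 = \frac{182260}{37} - 1691 = \frac{119693}{37}$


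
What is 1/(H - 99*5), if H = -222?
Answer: -1/717 ≈ -0.0013947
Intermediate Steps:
1/(H - 99*5) = 1/(-222 - 99*5) = 1/(-222 - 495) = 1/(-717) = -1/717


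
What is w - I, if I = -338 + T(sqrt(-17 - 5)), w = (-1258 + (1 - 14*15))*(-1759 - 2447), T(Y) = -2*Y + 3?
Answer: 6170537 + 2*I*sqrt(22) ≈ 6.1705e+6 + 9.3808*I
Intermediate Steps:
T(Y) = 3 - 2*Y
w = 6170202 (w = (-1258 + (1 - 210))*(-4206) = (-1258 - 209)*(-4206) = -1467*(-4206) = 6170202)
I = -335 - 2*I*sqrt(22) (I = -338 + (3 - 2*sqrt(-17 - 5)) = -338 + (3 - 2*I*sqrt(22)) = -335 - 2*I*sqrt(22) ≈ -335.0 - 9.3808*I)
w - I = 6170202 - (-335 - 2*I*sqrt(22)) = 6170202 + (335 + 2*I*sqrt(22)) = 6170537 + 2*I*sqrt(22)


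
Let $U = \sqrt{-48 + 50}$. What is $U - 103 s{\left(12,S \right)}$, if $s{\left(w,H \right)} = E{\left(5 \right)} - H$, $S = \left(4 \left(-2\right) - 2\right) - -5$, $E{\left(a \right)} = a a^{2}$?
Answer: $-13390 + \sqrt{2} \approx -13389.0$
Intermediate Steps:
$E{\left(a \right)} = a^{3}$
$S = -5$ ($S = \left(-8 - 2\right) + 5 = -10 + 5 = -5$)
$s{\left(w,H \right)} = 125 - H$ ($s{\left(w,H \right)} = 5^{3} - H = 125 - H$)
$U = \sqrt{2} \approx 1.4142$
$U - 103 s{\left(12,S \right)} = \sqrt{2} - 103 \left(125 - -5\right) = \sqrt{2} - 103 \left(125 + 5\right) = \sqrt{2} - 13390 = -13390 + \sqrt{2}$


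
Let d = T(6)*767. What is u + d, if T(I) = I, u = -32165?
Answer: -27563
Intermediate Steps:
d = 4602 (d = 6*767 = 4602)
u + d = -32165 + 4602 = -27563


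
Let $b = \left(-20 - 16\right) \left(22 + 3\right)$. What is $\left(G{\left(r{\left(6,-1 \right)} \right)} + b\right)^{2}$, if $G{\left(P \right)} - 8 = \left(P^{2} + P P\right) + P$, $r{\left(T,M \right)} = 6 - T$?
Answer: $795664$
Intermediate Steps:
$G{\left(P \right)} = 8 + P + 2 P^{2}$ ($G{\left(P \right)} = 8 + \left(\left(P^{2} + P P\right) + P\right) = 8 + \left(\left(P^{2} + P^{2}\right) + P\right) = 8 + \left(2 P^{2} + P\right) = 8 + \left(P + 2 P^{2}\right) = 8 + P + 2 P^{2}$)
$b = -900$ ($b = \left(-36\right) 25 = -900$)
$\left(G{\left(r{\left(6,-1 \right)} \right)} + b\right)^{2} = \left(\left(8 + \left(6 - 6\right) + 2 \left(6 - 6\right)^{2}\right) - 900\right)^{2} = \left(\left(8 + 0 + 2 \cdot 0^{2}\right) - 900\right)^{2} = \left(\left(8 + 0 + 2 \cdot 0\right) - 900\right)^{2} = \left(\left(8 + 0 + 0\right) - 900\right)^{2} = \left(8 - 900\right)^{2} = \left(-892\right)^{2} = 795664$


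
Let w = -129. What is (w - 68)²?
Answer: 38809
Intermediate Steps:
(w - 68)² = (-129 - 68)² = (-197)² = 38809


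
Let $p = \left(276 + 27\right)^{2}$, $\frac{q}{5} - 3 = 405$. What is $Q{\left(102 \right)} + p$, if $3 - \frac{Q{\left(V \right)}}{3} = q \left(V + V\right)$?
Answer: $-1156662$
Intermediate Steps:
$q = 2040$ ($q = 15 + 5 \cdot 405 = 15 + 2025 = 2040$)
$Q{\left(V \right)} = 9 - 12240 V$ ($Q{\left(V \right)} = 9 - 3 \cdot 2040 \left(V + V\right) = 9 - 3 \cdot 2040 \cdot 2 V = 9 - 3 \cdot 4080 V = 9 - 12240 V$)
$p = 91809$ ($p = 303^{2} = 91809$)
$Q{\left(102 \right)} + p = \left(9 - 1248480\right) + 91809 = -1248471 + 91809 = -1156662$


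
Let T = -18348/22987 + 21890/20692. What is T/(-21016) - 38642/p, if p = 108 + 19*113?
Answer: -193136669940704829/11270712609162160 ≈ -17.136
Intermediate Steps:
T = 61764307/237823502 (T = -18348*1/22987 + 21890*(1/20692) = -18348/22987 + 10945/10346 = 61764307/237823502 ≈ 0.25971)
p = 2255 (p = 108 + 2147 = 2255)
T/(-21016) - 38642/p = (61764307/237823502)/(-21016) - 38642/2255 = (61764307/237823502)*(-1/21016) - 38642*1/2255 = -61764307/4998098718032 - 38642/2255 = -193136669940704829/11270712609162160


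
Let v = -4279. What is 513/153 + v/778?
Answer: -73/34 ≈ -2.1471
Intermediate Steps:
513/153 + v/778 = 513/153 - 4279/778 = 513*(1/153) - 4279*1/778 = 57/17 - 11/2 = -73/34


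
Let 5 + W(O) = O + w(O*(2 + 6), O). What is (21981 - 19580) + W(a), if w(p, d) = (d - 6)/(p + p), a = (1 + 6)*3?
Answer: 270709/112 ≈ 2417.0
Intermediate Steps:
a = 21 (a = 7*3 = 21)
w(p, d) = (-6 + d)/(2*p) (w(p, d) = (-6 + d)/((2*p)) = (-6 + d)*(1/(2*p)) = (-6 + d)/(2*p))
W(O) = -5 + O + (-6 + O)/(16*O) (W(O) = -5 + (O + (-6 + O)/(2*((O*(2 + 6))))) = -5 + (O + (-6 + O)/(2*((O*8)))) = -5 + (O + (-6 + O)/(2*((8*O)))) = -5 + (O + (1/(8*O))*(-6 + O)/2) = -5 + (O + (-6 + O)/(16*O)) = -5 + O + (-6 + O)/(16*O))
(21981 - 19580) + W(a) = (21981 - 19580) + (-79/16 + 21 - 3/8/21) = 2401 + (-79/16 + 21 - 3/8*1/21) = 2401 + (-79/16 + 21 - 1/56) = 2401 + 1797/112 = 270709/112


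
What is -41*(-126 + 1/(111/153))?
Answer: 189051/37 ≈ 5109.5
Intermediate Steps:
-41*(-126 + 1/(111/153)) = -41*(-126 + 1/(111*(1/153))) = -41*(-126 + 1/(37/51)) = -41*(-126 + 51/37) = -41*(-4611/37) = 189051/37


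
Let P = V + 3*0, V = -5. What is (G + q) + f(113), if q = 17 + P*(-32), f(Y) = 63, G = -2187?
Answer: -1947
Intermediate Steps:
P = -5 (P = -5 + 3*0 = -5 + 0 = -5)
q = 177 (q = 17 - 5*(-32) = 17 + 160 = 177)
(G + q) + f(113) = (-2187 + 177) + 63 = -2010 + 63 = -1947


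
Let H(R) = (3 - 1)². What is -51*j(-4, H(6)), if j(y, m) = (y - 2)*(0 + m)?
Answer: 1224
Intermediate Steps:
H(R) = 4 (H(R) = 2² = 4)
j(y, m) = m*(-2 + y) (j(y, m) = (-2 + y)*m = m*(-2 + y))
-51*j(-4, H(6)) = -204*(-2 - 4) = -204*(-6) = -51*(-24) = 1224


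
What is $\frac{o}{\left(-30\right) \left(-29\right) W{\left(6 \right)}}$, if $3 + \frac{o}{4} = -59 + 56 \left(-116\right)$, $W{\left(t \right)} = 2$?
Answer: $- \frac{2186}{145} \approx -15.076$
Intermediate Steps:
$o = -26232$ ($o = -12 + 4 \left(-59 + 56 \left(-116\right)\right) = -12 + 4 \left(-59 - 6496\right) = -12 + 4 \left(-6555\right) = -12 - 26220 = -26232$)
$\frac{o}{\left(-30\right) \left(-29\right) W{\left(6 \right)}} = - \frac{26232}{\left(-30\right) \left(-29\right) 2} = - \frac{26232}{870 \cdot 2} = - \frac{26232}{1740} = \left(-26232\right) \frac{1}{1740} = - \frac{2186}{145}$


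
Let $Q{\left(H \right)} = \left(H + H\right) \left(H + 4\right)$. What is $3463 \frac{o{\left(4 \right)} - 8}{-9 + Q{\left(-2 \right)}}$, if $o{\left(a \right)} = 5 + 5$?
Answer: $- \frac{6926}{17} \approx -407.41$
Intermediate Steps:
$o{\left(a \right)} = 10$
$Q{\left(H \right)} = 2 H \left(4 + H\right)$
$3463 \frac{o{\left(4 \right)} - 8}{-9 + Q{\left(-2 \right)}} = 3463 \frac{10 - 8}{-9 + 2 \left(-2\right) \left(4 - 2\right)} = 3463 \frac{2}{-9 + 2 \left(-2\right) 2} = 3463 \frac{2}{-9 - 8} = 3463 \frac{2}{-17} = 3463 \cdot 2 \left(- \frac{1}{17}\right) = 3463 \left(- \frac{2}{17}\right) = - \frac{6926}{17}$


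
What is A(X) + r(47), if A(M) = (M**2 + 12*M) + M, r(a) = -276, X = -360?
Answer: 124644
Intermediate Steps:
A(M) = M**2 + 13*M
A(X) + r(47) = -360*(13 - 360) - 276 = -360*(-347) - 276 = 124920 - 276 = 124644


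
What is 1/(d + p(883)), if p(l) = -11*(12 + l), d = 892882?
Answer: 1/883037 ≈ 1.1325e-6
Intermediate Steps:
p(l) = -132 - 11*l
1/(d + p(883)) = 1/(892882 + (-132 - 11*883)) = 1/(892882 + (-132 - 9713)) = 1/(892882 - 9845) = 1/883037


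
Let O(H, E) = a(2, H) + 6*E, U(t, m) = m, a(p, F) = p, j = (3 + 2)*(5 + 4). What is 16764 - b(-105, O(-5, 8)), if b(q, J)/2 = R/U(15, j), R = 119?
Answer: 754142/45 ≈ 16759.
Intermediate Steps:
j = 45 (j = 5*9 = 45)
O(H, E) = 2 + 6*E
b(q, J) = 238/45 (b(q, J) = 2*(119/45) = 238/45)
16764 - b(-105, O(-5, 8)) = 16764 - 1*238/45 = 16764 - 238/45 = 754142/45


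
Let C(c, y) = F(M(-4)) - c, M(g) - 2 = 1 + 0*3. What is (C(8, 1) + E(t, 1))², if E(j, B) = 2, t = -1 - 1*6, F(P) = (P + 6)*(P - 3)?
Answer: 36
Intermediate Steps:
M(g) = 3 (M(g) = 2 + (1 + 0*3) = 2 + (1 + 0) = 2 + 1 = 3)
F(P) = (-3 + P)*(6 + P) (F(P) = (6 + P)*(-3 + P) = (-3 + P)*(6 + P))
C(c, y) = -c (C(c, y) = (-18 + 3² + 3*3) - c = (-18 + 9 + 9) - c = 0 - c = -c)
t = -7 (t = -1 - 6 = -7)
(C(8, 1) + E(t, 1))² = (-1*8 + 2)² = (-8 + 2)² = (-6)² = 36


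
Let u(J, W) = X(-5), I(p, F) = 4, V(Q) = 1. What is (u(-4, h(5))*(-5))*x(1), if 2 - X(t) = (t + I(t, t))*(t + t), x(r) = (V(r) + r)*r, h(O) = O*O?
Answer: 80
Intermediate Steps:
h(O) = O²
x(r) = r*(1 + r) (x(r) = (1 + r)*r = r*(1 + r))
X(t) = 2 - 2*t*(4 + t) (X(t) = 2 - (t + 4)*(t + t) = 2 - (4 + t)*2*t = 2 - 2*t*(4 + t))
u(J, W) = -8 (u(J, W) = 2 - 8*(-5) - 2*(-5)² = 2 + 40 - 2*25 = 2 + 40 - 50 = -8)
(u(-4, h(5))*(-5))*x(1) = (-8*(-5))*(1*(1 + 1)) = 40*(1*2) = 40*2 = 80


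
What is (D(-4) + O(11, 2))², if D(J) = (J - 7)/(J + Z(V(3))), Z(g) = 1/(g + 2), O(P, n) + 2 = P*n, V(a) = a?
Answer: 189225/361 ≈ 524.17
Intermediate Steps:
O(P, n) = -2 + P*n
Z(g) = 1/(2 + g)
D(J) = (-7 + J)/(⅕ + J) (D(J) = (J - 7)/(J + 1/(2 + 3)) = (-7 + J)/(J + 1/5) = (-7 + J)/(J + ⅕) = (-7 + J)/(⅕ + J))
(D(-4) + O(11, 2))² = (5*(-7 - 4)/(1 + 5*(-4)) + (-2 + 11*2))² = (5*(-11)/(1 - 20) + (-2 + 22))² = (5*(-11)/(-19) + 20)² = (5*(-1/19)*(-11) + 20)² = (55/19 + 20)² = (435/19)² = 189225/361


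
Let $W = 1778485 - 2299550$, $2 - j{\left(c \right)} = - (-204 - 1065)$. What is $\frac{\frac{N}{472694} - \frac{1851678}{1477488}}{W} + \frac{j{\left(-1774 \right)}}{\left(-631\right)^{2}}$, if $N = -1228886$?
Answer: $- \frac{7666743798713093061}{2414923749930983896408} \approx -0.0031747$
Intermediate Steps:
$j{\left(c \right)} = -1267$ ($j{\left(c \right)} = 2 - - (-204 - 1065) = 2 - \left(-1\right) \left(-1269\right) = 2 - 1269 = -1267$)
$W = -521065$
$\frac{\frac{N}{472694} - \frac{1851678}{1477488}}{W} + \frac{j{\left(-1774 \right)}}{\left(-631\right)^{2}} = \frac{- \frac{1228886}{472694} - \frac{1851678}{1477488}}{-521065} - \frac{1267}{\left(-631\right)^{2}} = \left(\left(-1228886\right) \frac{1}{472694} - \frac{308613}{246248}\right) \left(- \frac{1}{521065}\right) - \frac{1267}{398161} = \left(- \frac{614443}{236347} - \frac{308613}{246248}\right) \left(- \frac{1}{521065}\right) - \frac{1267}{398161} = \left(- \frac{224245116575}{58199976056}\right) \left(- \frac{1}{521065}\right) - \frac{1267}{398161} = \frac{44849023315}{6065194104723928} - \frac{1267}{398161} = - \frac{7666743798713093061}{2414923749930983896408}$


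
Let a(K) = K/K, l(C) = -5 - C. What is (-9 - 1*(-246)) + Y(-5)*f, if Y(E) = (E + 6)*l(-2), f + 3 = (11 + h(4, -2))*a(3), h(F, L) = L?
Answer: 219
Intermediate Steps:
a(K) = 1
f = 6 (f = -3 + (11 - 2)*1 = -3 + 9*1 = -3 + 9 = 6)
Y(E) = -18 - 3*E (Y(E) = (E + 6)*(-5 - 1*(-2)) = (6 + E)*(-5 + 2) = (6 + E)*(-3) = -18 - 3*E)
(-9 - 1*(-246)) + Y(-5)*f = (-9 - 1*(-246)) + (-18 - 3*(-5))*6 = (-9 + 246) + (-18 + 15)*6 = 237 - 3*6 = 237 - 18 = 219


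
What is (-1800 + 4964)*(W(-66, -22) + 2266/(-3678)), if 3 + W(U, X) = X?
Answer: -149049712/1839 ≈ -81049.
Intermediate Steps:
W(U, X) = -3 + X
(-1800 + 4964)*(W(-66, -22) + 2266/(-3678)) = (-1800 + 4964)*((-3 - 22) + 2266/(-3678)) = 3164*(-25 + 2266*(-1/3678)) = 3164*(-25 - 1133/1839) = 3164*(-47108/1839) = -149049712/1839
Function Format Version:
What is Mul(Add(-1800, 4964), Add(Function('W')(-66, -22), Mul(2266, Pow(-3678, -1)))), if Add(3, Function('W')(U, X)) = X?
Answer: Rational(-149049712, 1839) ≈ -81049.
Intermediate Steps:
Function('W')(U, X) = Add(-3, X)
Mul(Add(-1800, 4964), Add(Function('W')(-66, -22), Mul(2266, Pow(-3678, -1)))) = Mul(Add(-1800, 4964), Add(Add(-3, -22), Mul(2266, Pow(-3678, -1)))) = Mul(3164, Add(-25, Mul(2266, Rational(-1, 3678)))) = Mul(3164, Add(-25, Rational(-1133, 1839))) = Mul(3164, Rational(-47108, 1839)) = Rational(-149049712, 1839)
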